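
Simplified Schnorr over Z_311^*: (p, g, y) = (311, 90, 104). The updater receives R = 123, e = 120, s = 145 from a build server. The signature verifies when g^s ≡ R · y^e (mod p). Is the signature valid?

invalid

g^s mod p:
90^2 = 8100 ≡ 14
90^4 ≡ 14^2 = 196
90^8 ≡ 196^2 = 38416 ≡ 163
90^16 ≡ 163^2 = 26569 ≡ 134
90^32 ≡ 134^2 = 17956 ≡ 229
90^64 ≡ 229^2 = 52441 ≡ 193
90^128 ≡ 193^2 = 37249 ≡ 240
145 = 128 + 16 + 1, so 90^145 ≡ 240·134·90 ≡ 234 (mod 311)
R · y^e mod p:
104^2 = 10816 ≡ 242
104^4 ≡ 242^2 = 58564 ≡ 96
104^8 ≡ 96^2 = 9216 ≡ 197
104^16 ≡ 197^2 = 38809 ≡ 245
104^32 ≡ 245^2 = 60025 ≡ 2
104^64 ≡ 2^2 = 4
120 = 64 + 32 + 16 + 8, so 104^120 ≡ 4·2·245·197 ≡ 169 (mod 311)
123·169 = 20787 ≡ 261 (mod 311)
234 ≠ 261; the check fails.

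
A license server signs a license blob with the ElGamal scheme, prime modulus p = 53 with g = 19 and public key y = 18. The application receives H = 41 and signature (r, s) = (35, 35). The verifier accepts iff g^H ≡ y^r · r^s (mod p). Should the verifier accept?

Left side g^H mod p:
Squares mod 53: 19^1≡19, 19^2≡43, 19^4≡47, 19^8≡36, 19^16≡24, 19^32≡46
41 = 32 + 8 + 1, so 19^41 ≡ 46·36·19 ≡ 35 (mod 53)
Right side y^r · r^s mod p:
Squares mod 53: 18^1≡18, 18^2≡6, 18^4≡36, 18^8≡24, 18^16≡46, 18^32≡49
35 = 32 + 2 + 1, so 18^35 ≡ 49·6·18 ≡ 45 (mod 53)
Squares mod 53: 35^1≡35, 35^2≡6, 35^4≡36, 35^8≡24, 35^16≡46, 35^32≡49
35 = 32 + 2 + 1, so 35^35 ≡ 49·6·35 ≡ 8 (mod 53)
45·8 = 360 ≡ 42 (mod 53)
35 ≠ 42, so verification fails.

reject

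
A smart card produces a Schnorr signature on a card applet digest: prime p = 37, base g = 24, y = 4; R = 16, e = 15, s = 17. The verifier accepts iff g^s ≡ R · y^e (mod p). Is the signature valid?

invalid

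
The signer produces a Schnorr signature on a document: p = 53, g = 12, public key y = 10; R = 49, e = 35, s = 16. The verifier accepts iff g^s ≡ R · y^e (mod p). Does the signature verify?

verifies

g^s mod p:
Squares mod 53: 12^1≡12, 12^2≡38, 12^4≡13, 12^8≡10, 12^16≡47
12^16 ≡ 47 (mod 53)
R · y^e mod p:
Squares mod 53: 10^1≡10, 10^2≡47, 10^4≡36, 10^8≡24, 10^16≡46, 10^32≡49
35 = 32 + 2 + 1, so 10^35 ≡ 49·47·10 ≡ 28 (mod 53)
49·28 = 1372 ≡ 47 (mod 53)
47 ≡ 47 (mod 53); signature holds.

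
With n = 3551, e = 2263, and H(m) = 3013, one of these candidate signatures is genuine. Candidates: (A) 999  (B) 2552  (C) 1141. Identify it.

B

Candidate A: Squares mod 3551: 999^1≡999, 999^2≡170, 999^4≡492, 999^8≡596, 999^16≡116, 999^32≡2803, 999^64≡1997, 999^128≡236, 999^256≡2431, 999^512≡897, 999^1024≡2083, 999^2048≡3118; 2263 = 2048 + 128 + 64 + 16 + 4 + 2 + 1, so 999^2263 ≡ 3118·236·1997·116·492·170·999 ≡ 538 (mod 3551)
Candidate B: Squares mod 3551: 2552^1≡2552, 2552^2≡170, 2552^4≡492, 2552^8≡596, 2552^16≡116, 2552^32≡2803, 2552^64≡1997, 2552^128≡236, 2552^256≡2431, 2552^512≡897, 2552^1024≡2083, 2552^2048≡3118; 2263 = 2048 + 128 + 64 + 16 + 4 + 2 + 1, so 2552^2263 ≡ 3118·236·1997·116·492·170·2552 ≡ 3013 (mod 3551)
  → matches H(m) = 3013
Candidate C: Squares mod 3551: 1141^1≡1141, 1141^2≡2215, 1141^4≡2294, 1141^8≡3405, 1141^16≡10, 1141^32≡100, 1141^64≡2898, 1141^128≡289, 1141^256≡1848, 1141^512≡2593, 1141^1024≡1606, 1141^2048≡1210; 2263 = 2048 + 128 + 64 + 16 + 4 + 2 + 1, so 1141^2263 ≡ 1210·289·2898·10·2294·2215·1141 ≡ 1353 (mod 3551)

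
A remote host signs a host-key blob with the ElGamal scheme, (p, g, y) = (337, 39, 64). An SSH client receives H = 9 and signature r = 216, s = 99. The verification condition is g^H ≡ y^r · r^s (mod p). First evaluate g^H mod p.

6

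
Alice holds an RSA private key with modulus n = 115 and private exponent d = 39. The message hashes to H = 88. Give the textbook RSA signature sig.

H^2 ≡ 88^2 = 7744 ≡ 39
H^4 ≡ 39^2 = 1521 ≡ 26
H^8 ≡ 26^2 = 676 ≡ 101
H^16 ≡ 101^2 = 10201 ≡ 81
H^32 ≡ 81^2 = 6561 ≡ 6
39 = 32 + 4 + 2 + 1, so H^39 ≡ 6·26·39·88 ≡ 67 (mod 115)

67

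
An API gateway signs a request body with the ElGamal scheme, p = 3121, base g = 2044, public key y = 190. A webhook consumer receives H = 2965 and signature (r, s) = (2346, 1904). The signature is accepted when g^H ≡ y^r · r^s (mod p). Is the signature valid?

Left side g^H mod p:
Squares mod 3121: 2044^1≡2044, 2044^2≡2038, 2044^4≡2514, 2044^8≡171, 2044^16≡1152, 2044^32≡679, 2044^64≡2254, 2044^128≡2649, 2044^256≡1193, 2044^512≡73, 2044^1024≡2208, 2044^2048≡262
2965 = 2048 + 512 + 256 + 128 + 16 + 4 + 1, so 2044^2965 ≡ 262·73·1193·2649·1152·2514·2044 ≡ 1602 (mod 3121)
Right side y^r · r^s mod p:
Squares mod 3121: 190^1≡190, 190^2≡1769, 190^4≡2119, 190^8≡2163, 190^16≡190, 190^32≡1769, 190^64≡2119, 190^128≡2163, 190^256≡190, 190^512≡1769, 190^1024≡2119, 190^2048≡2163
2346 = 2048 + 256 + 32 + 8 + 2, so 190^2346 ≡ 2163·190·1769·2163·1769 ≡ 190 (mod 3121)
Squares mod 3121: 2346^1≡2346, 2346^2≡1393, 2346^4≡2308, 2346^8≡2438, 2346^16≡1460, 2346^32≡3078, 2346^64≡1849, 2346^128≡1306, 2346^256≡1570, 2346^512≡2431, 2346^1024≡1708
1904 = 1024 + 512 + 256 + 64 + 32 + 16, so 2346^1904 ≡ 1708·2431·1570·1849·3078·1460 ≡ 1958 (mod 3121)
190·1958 = 372020 ≡ 621 (mod 3121)
1602 ≠ 621, so verification fails.

invalid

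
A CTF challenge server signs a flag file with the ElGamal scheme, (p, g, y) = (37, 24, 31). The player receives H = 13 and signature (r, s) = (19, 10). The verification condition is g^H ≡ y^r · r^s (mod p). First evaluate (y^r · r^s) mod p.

Squares mod 37: 31^1≡31, 31^2≡36, 31^4≡1, 31^8≡1, 31^16≡1
19 = 16 + 2 + 1, so 31^19 ≡ 1·36·31 ≡ 6 (mod 37)
Squares mod 37: 19^1≡19, 19^2≡28, 19^4≡7, 19^8≡12
10 = 8 + 2, so 19^10 ≡ 12·28 ≡ 3 (mod 37)
y^r · r^s ≡ 6·3 = 18 ≡ 18 (mod 37)

18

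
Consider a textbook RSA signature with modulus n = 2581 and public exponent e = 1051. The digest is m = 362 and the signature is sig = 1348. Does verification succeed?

sig^2 ≡ 1348^2 = 1817104 ≡ 80
sig^4 ≡ 80^2 = 6400 ≡ 1238
sig^8 ≡ 1238^2 = 1532644 ≡ 2111
sig^16 ≡ 2111^2 = 4456321 ≡ 1515
sig^32 ≡ 1515^2 = 2295225 ≡ 716
sig^64 ≡ 716^2 = 512656 ≡ 1618
sig^128 ≡ 1618^2 = 2617924 ≡ 790
sig^256 ≡ 790^2 = 624100 ≡ 2079
sig^512 ≡ 2079^2 = 4322241 ≡ 1647
sig^1024 ≡ 1647^2 = 2712609 ≡ 2559
1051 = 1024 + 16 + 8 + 2 + 1, so sig^1051 ≡ 2559·1515·2111·80·1348 ≡ 2219 (mod 2581)
sig^1051 mod 2581 = 2219, but m = 362.

fails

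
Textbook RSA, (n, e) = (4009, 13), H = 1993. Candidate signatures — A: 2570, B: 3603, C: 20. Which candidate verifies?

Candidate A: Squares mod 4009: 2570^1≡2570, 2570^2≡2077, 2570^4≡245, 2570^8≡3899; 13 = 8 + 4 + 1, so 2570^13 ≡ 3899·245·2570 ≡ 1993 (mod 4009)
  → matches H = 1993
Candidate B: Squares mod 4009: 3603^1≡3603, 3603^2≡467, 3603^4≡1603, 3603^8≡3849; 13 = 8 + 4 + 1, so 3603^13 ≡ 3849·1603·3603 ≡ 1114 (mod 4009)
Candidate C: Squares mod 4009: 20^1≡20, 20^2≡400, 20^4≡3649, 20^8≡1312; 13 = 8 + 4 + 1, so 20^13 ≡ 1312·3649·20 ≡ 2813 (mod 4009)

A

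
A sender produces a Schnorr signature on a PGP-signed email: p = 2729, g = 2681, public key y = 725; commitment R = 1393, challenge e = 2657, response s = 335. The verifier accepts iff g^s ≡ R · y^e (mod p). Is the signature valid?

g^s mod p:
2681^2 = 7187761 ≡ 2304
2681^4 ≡ 2304^2 = 5308416 ≡ 511
2681^8 ≡ 511^2 = 261121 ≡ 1866
2681^16 ≡ 1866^2 = 3481956 ≡ 2481
2681^32 ≡ 2481^2 = 6155361 ≡ 1466
2681^64 ≡ 1466^2 = 2149156 ≡ 1433
2681^128 ≡ 1433^2 = 2053489 ≡ 1281
2681^256 ≡ 1281^2 = 1640961 ≡ 832
335 = 256 + 64 + 8 + 4 + 2 + 1, so 2681^335 ≡ 832·1433·1866·511·2304·2681 ≡ 1546 (mod 2729)
R · y^e mod p:
725^2 = 525625 ≡ 1657
725^4 ≡ 1657^2 = 2745649 ≡ 275
725^8 ≡ 275^2 = 75625 ≡ 1942
725^16 ≡ 1942^2 = 3771364 ≡ 2615
725^32 ≡ 2615^2 = 6838225 ≡ 2080
725^64 ≡ 2080^2 = 4326400 ≡ 935
725^128 ≡ 935^2 = 874225 ≡ 945
725^256 ≡ 945^2 = 893025 ≡ 642
725^512 ≡ 642^2 = 412164 ≡ 85
725^1024 ≡ 85^2 = 7225 ≡ 1767
725^2048 ≡ 1767^2 = 3122289 ≡ 313
2657 = 2048 + 512 + 64 + 32 + 1, so 725^2657 ≡ 313·85·935·2080·725 ≡ 70 (mod 2729)
1393·70 = 97510 ≡ 1995 (mod 2729)
1546 ≠ 1995; the check fails.

invalid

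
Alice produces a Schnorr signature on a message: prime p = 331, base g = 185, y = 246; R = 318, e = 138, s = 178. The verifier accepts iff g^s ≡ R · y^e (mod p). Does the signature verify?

g^s mod p:
185^178 mod 331 = 79
R · y^e mod p:
246^138 mod 331 = 167
318·167 = 53106 ≡ 146 (mod 331)
79 ≠ 146; the check fails.

does not verify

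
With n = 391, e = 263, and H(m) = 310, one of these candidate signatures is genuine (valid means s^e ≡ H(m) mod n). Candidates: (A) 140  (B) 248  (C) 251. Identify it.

C

Candidate A: Squares mod 391: 140^1≡140, 140^2≡50, 140^4≡154, 140^8≡256, 140^16≡239, 140^32≡35, 140^64≡52, 140^128≡358, 140^256≡307; 263 = 256 + 4 + 2 + 1, so 140^263 ≡ 307·154·50·140 ≡ 81 (mod 391)
Candidate B: Squares mod 391: 248^1≡248, 248^2≡117, 248^4≡4, 248^8≡16, 248^16≡256, 248^32≡239, 248^64≡35, 248^128≡52, 248^256≡358; 263 = 256 + 4 + 2 + 1, so 248^263 ≡ 358·4·117·248 ≡ 124 (mod 391)
Candidate C: Squares mod 391: 251^1≡251, 251^2≡50, 251^4≡154, 251^8≡256, 251^16≡239, 251^32≡35, 251^64≡52, 251^128≡358, 251^256≡307; 263 = 256 + 4 + 2 + 1, so 251^263 ≡ 307·154·50·251 ≡ 310 (mod 391)
  → matches H(m) = 310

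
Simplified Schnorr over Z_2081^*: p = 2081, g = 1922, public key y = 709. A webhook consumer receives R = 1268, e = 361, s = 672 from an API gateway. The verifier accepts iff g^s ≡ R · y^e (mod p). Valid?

no

g^s mod p:
Squares mod 2081: 1922^1≡1922, 1922^2≡309, 1922^4≡1836, 1922^8≡1757, 1922^16≡926, 1922^32≡104, 1922^64≡411, 1922^128≡360, 1922^256≡578, 1922^512≡1124
672 = 512 + 128 + 32, so 1922^672 ≡ 1124·360·104 ≡ 578 (mod 2081)
R · y^e mod p:
Squares mod 2081: 709^1≡709, 709^2≡1160, 709^4≡1274, 709^8≡1977, 709^16≡411, 709^32≡360, 709^64≡578, 709^128≡1124, 709^256≡209
361 = 256 + 64 + 32 + 8 + 1, so 709^361 ≡ 209·578·360·1977·709 ≡ 1651 (mod 2081)
1268·1651 = 2093468 ≡ 2063 (mod 2081)
578 ≠ 2063; the check fails.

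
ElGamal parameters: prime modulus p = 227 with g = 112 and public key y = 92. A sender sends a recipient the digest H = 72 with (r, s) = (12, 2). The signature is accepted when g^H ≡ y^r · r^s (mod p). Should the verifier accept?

Left side g^H mod p:
112^2 = 12544 ≡ 59
112^4 ≡ 59^2 = 3481 ≡ 76
112^8 ≡ 76^2 = 5776 ≡ 101
112^16 ≡ 101^2 = 10201 ≡ 213
112^32 ≡ 213^2 = 45369 ≡ 196
112^64 ≡ 196^2 = 38416 ≡ 53
72 = 64 + 8, so 112^72 ≡ 53·101 ≡ 132 (mod 227)
Right side y^r · r^s mod p:
92^2 = 8464 ≡ 65
92^4 ≡ 65^2 = 4225 ≡ 139
92^8 ≡ 139^2 = 19321 ≡ 26
12 = 8 + 4, so 92^12 ≡ 26·139 ≡ 209 (mod 227)
12^2 = 144
209·144 = 30096 ≡ 132 (mod 227)
132 ≡ 132 (mod 227), so the signature is genuine.

accept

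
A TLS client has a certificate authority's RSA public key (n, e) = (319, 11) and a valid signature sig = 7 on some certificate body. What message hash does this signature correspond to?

sig^2 ≡ 7^2 = 49
sig^4 ≡ 49^2 = 2401 ≡ 168
sig^8 ≡ 168^2 = 28224 ≡ 152
11 = 8 + 2 + 1, so sig^11 ≡ 152·49·7 ≡ 139 (mod 319)

139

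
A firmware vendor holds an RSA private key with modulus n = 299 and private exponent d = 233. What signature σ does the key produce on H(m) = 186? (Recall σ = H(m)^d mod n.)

(H(m))^2 ≡ 186^2 = 34596 ≡ 211
(H(m))^4 ≡ 211^2 = 44521 ≡ 269
(H(m))^8 ≡ 269^2 = 72361 ≡ 3
(H(m))^16 ≡ 3^2 = 9
(H(m))^32 ≡ 9^2 = 81
(H(m))^64 ≡ 81^2 = 6561 ≡ 282
(H(m))^128 ≡ 282^2 = 79524 ≡ 289
233 = 128 + 64 + 32 + 8 + 1, so (H(m))^233 ≡ 289·282·81·3·186 ≡ 257 (mod 299)

257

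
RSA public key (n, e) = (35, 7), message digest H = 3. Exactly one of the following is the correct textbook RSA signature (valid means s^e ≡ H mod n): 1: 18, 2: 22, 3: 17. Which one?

3

Candidate 1: Squares mod 35: 18^1≡18, 18^2≡9, 18^4≡11; 7 = 4 + 2 + 1, so 18^7 ≡ 11·9·18 ≡ 32 (mod 35)
Candidate 2: Squares mod 35: 22^1≡22, 22^2≡29, 22^4≡1; 7 = 4 + 2 + 1, so 22^7 ≡ 1·29·22 ≡ 8 (mod 35)
Candidate 3: Squares mod 35: 17^1≡17, 17^2≡9, 17^4≡11; 7 = 4 + 2 + 1, so 17^7 ≡ 11·9·17 ≡ 3 (mod 35)
  → matches H = 3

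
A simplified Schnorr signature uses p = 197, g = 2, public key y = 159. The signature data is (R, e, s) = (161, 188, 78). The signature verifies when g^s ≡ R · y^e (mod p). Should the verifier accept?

g^s mod p:
2^2 = 4
2^4 ≡ 4^2 = 16
2^8 ≡ 16^2 = 256 ≡ 59
2^16 ≡ 59^2 = 3481 ≡ 132
2^32 ≡ 132^2 = 17424 ≡ 88
2^64 ≡ 88^2 = 7744 ≡ 61
78 = 64 + 8 + 4 + 2, so 2^78 ≡ 61·59·16·4 ≡ 43 (mod 197)
R · y^e mod p:
159^2 = 25281 ≡ 65
159^4 ≡ 65^2 = 4225 ≡ 88
159^8 ≡ 88^2 = 7744 ≡ 61
159^16 ≡ 61^2 = 3721 ≡ 175
159^32 ≡ 175^2 = 30625 ≡ 90
159^64 ≡ 90^2 = 8100 ≡ 23
159^128 ≡ 23^2 = 529 ≡ 135
188 = 128 + 32 + 16 + 8 + 4, so 159^188 ≡ 135·90·175·61·88 ≡ 42 (mod 197)
161·42 = 6762 ≡ 64 (mod 197)
43 ≠ 64; the check fails.

reject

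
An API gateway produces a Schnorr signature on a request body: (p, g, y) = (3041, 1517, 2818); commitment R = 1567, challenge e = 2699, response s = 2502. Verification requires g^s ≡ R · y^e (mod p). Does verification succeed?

g^s mod p:
1517^2 = 2301289 ≡ 2293
1517^4 ≡ 2293^2 = 5257849 ≡ 3001
1517^8 ≡ 3001^2 = 9006001 ≡ 1600
1517^16 ≡ 1600^2 = 2560000 ≡ 2519
1517^32 ≡ 2519^2 = 6345361 ≡ 1835
1517^64 ≡ 1835^2 = 3367225 ≡ 838
1517^128 ≡ 838^2 = 702244 ≡ 2814
1517^256 ≡ 2814^2 = 7918596 ≡ 2873
1517^512 ≡ 2873^2 = 8254129 ≡ 855
1517^1024 ≡ 855^2 = 731025 ≡ 1185
1517^2048 ≡ 1185^2 = 1404225 ≡ 2324
2502 = 2048 + 256 + 128 + 64 + 4 + 2, so 1517^2502 ≡ 2324·2873·2814·838·3001·2293 ≡ 1753 (mod 3041)
R · y^e mod p:
2818^2 = 7941124 ≡ 1073
2818^4 ≡ 1073^2 = 1151329 ≡ 1831
2818^8 ≡ 1831^2 = 3352561 ≡ 1379
2818^16 ≡ 1379^2 = 1901641 ≡ 1016
2818^32 ≡ 1016^2 = 1032256 ≡ 1357
2818^64 ≡ 1357^2 = 1841449 ≡ 1644
2818^128 ≡ 1644^2 = 2702736 ≡ 2328
2818^256 ≡ 2328^2 = 5419584 ≡ 522
2818^512 ≡ 522^2 = 272484 ≡ 1835
2818^1024 ≡ 1835^2 = 3367225 ≡ 838
2818^2048 ≡ 838^2 = 702244 ≡ 2814
2699 = 2048 + 512 + 128 + 8 + 2 + 1, so 2818^2699 ≡ 2814·1835·2328·1379·1073·2818 ≡ 926 (mod 3041)
1567·926 = 1451042 ≡ 485 (mod 3041)
1753 ≠ 485; the check fails.

fails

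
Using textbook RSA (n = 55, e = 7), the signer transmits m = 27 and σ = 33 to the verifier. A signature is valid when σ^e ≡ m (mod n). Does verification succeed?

fails

σ^2 ≡ 33^2 = 1089 ≡ 44
σ^4 ≡ 44^2 = 1936 ≡ 11
7 = 4 + 2 + 1, so σ^7 ≡ 11·44·33 ≡ 22 (mod 55)
22 ≠ 27, so verification fails.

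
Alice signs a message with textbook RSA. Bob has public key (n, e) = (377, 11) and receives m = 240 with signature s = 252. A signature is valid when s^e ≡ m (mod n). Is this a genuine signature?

forged

s^11 mod 377 = 268
268 ≠ 240, so verification fails.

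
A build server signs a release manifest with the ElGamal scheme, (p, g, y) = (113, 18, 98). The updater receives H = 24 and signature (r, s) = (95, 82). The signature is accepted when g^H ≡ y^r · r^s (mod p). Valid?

Left side g^H mod p:
18^24 mod 113 = 1
Right side y^r · r^s mod p:
98^95 mod 113 = 15
95^82 mod 113 = 98
15·98 = 1470 ≡ 1 (mod 113)
1 ≡ 1 (mod 113), so the signature is genuine.

yes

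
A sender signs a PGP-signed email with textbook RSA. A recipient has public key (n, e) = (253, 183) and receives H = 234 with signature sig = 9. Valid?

sig^2 ≡ 9^2 = 81
sig^4 ≡ 81^2 = 6561 ≡ 236
sig^8 ≡ 236^2 = 55696 ≡ 36
sig^16 ≡ 36^2 = 1296 ≡ 31
sig^32 ≡ 31^2 = 961 ≡ 202
sig^64 ≡ 202^2 = 40804 ≡ 71
sig^128 ≡ 71^2 = 5041 ≡ 234
183 = 128 + 32 + 16 + 4 + 2 + 1, so sig^183 ≡ 234·202·31·236·81·9 ≡ 234 (mod 253)
sig^183 mod 253 = 234 matches H.

yes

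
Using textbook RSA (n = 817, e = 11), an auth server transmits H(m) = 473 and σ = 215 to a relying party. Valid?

Squares mod 817: σ^1≡215, σ^2≡473, σ^4≡688, σ^8≡301
11 = 8 + 2 + 1, so σ^11 ≡ 301·473·215 ≡ 473 (mod 817)
σ^11 mod 817 = 473 matches H(m).

yes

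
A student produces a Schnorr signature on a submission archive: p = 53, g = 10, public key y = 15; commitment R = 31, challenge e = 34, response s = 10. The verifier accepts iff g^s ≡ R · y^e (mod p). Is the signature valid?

g^s mod p:
10^10 mod 53 = 15
R · y^e mod p:
15^34 mod 53 = 47
31·47 = 1457 ≡ 26 (mod 53)
15 ≠ 26; the check fails.

invalid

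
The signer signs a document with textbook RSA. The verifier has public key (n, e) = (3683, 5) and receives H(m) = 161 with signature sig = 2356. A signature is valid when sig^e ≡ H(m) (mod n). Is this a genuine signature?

genuine

Squares mod 3683: sig^1≡2356, sig^2≡455, sig^4≡777
5 = 4 + 1, so sig^5 ≡ 777·2356 ≡ 161 (mod 3683)
sig^5 mod 3683 = 161 matches H(m).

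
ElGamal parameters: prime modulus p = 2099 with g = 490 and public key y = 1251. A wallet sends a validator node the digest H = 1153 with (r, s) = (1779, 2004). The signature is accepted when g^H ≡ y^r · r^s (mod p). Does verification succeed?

Left side g^H mod p:
490^2 = 240100 ≡ 814
490^4 ≡ 814^2 = 662596 ≡ 1411
490^8 ≡ 1411^2 = 1990921 ≡ 1069
490^16 ≡ 1069^2 = 1142761 ≡ 905
490^32 ≡ 905^2 = 819025 ≡ 415
490^64 ≡ 415^2 = 172225 ≡ 107
490^128 ≡ 107^2 = 11449 ≡ 954
490^256 ≡ 954^2 = 910116 ≡ 1249
490^512 ≡ 1249^2 = 1560001 ≡ 444
490^1024 ≡ 444^2 = 197136 ≡ 1929
1153 = 1024 + 128 + 1, so 490^1153 ≡ 1929·954·490 ≡ 2039 (mod 2099)
Right side y^r · r^s mod p:
1251^2 = 1565001 ≡ 1246
1251^4 ≡ 1246^2 = 1552516 ≡ 1355
1251^8 ≡ 1355^2 = 1836025 ≡ 1499
1251^16 ≡ 1499^2 = 2247001 ≡ 1071
1251^32 ≡ 1071^2 = 1147041 ≡ 987
1251^64 ≡ 987^2 = 974169 ≡ 233
1251^128 ≡ 233^2 = 54289 ≡ 1814
1251^256 ≡ 1814^2 = 3290596 ≡ 1463
1251^512 ≡ 1463^2 = 2140369 ≡ 1488
1251^1024 ≡ 1488^2 = 2214144 ≡ 1798
1779 = 1024 + 512 + 128 + 64 + 32 + 16 + 2 + 1, so 1251^1779 ≡ 1798·1488·1814·233·987·1071·1246·1251 ≡ 2093 (mod 2099)
1779^2 = 3164841 ≡ 1648
1779^4 ≡ 1648^2 = 2715904 ≡ 1897
1779^8 ≡ 1897^2 = 3598609 ≡ 923
1779^16 ≡ 923^2 = 851929 ≡ 1834
1779^32 ≡ 1834^2 = 3363556 ≡ 958
1779^64 ≡ 958^2 = 917764 ≡ 501
1779^128 ≡ 501^2 = 251001 ≡ 1220
1779^256 ≡ 1220^2 = 1488400 ≡ 209
1779^512 ≡ 209^2 = 43681 ≡ 1701
1779^1024 ≡ 1701^2 = 2893401 ≡ 979
2004 = 1024 + 512 + 256 + 128 + 64 + 16 + 4, so 1779^2004 ≡ 979·1701·209·1220·501·1834·1897 ≡ 716 (mod 2099)
2093·716 = 1498588 ≡ 2001 (mod 2099)
2039 ≠ 2001, so verification fails.

fails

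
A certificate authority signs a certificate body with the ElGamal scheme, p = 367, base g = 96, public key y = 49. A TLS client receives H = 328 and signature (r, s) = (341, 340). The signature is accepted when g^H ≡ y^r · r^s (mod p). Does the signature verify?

verifies

Left side g^H mod p:
96^2 = 9216 ≡ 41
96^4 ≡ 41^2 = 1681 ≡ 213
96^8 ≡ 213^2 = 45369 ≡ 228
96^16 ≡ 228^2 = 51984 ≡ 237
96^32 ≡ 237^2 = 56169 ≡ 18
96^64 ≡ 18^2 = 324
96^128 ≡ 324^2 = 104976 ≡ 14
96^256 ≡ 14^2 = 196
328 = 256 + 64 + 8, so 96^328 ≡ 196·324·228 ≡ 28 (mod 367)
Right side y^r · r^s mod p:
49^2 = 2401 ≡ 199
49^4 ≡ 199^2 = 39601 ≡ 332
49^8 ≡ 332^2 = 110224 ≡ 124
49^16 ≡ 124^2 = 15376 ≡ 329
49^32 ≡ 329^2 = 108241 ≡ 343
49^64 ≡ 343^2 = 117649 ≡ 209
49^128 ≡ 209^2 = 43681 ≡ 8
49^256 ≡ 8^2 = 64
341 = 256 + 64 + 16 + 4 + 1, so 49^341 ≡ 64·209·329·332·49 ≡ 106 (mod 367)
341^2 = 116281 ≡ 309
341^4 ≡ 309^2 = 95481 ≡ 61
341^8 ≡ 61^2 = 3721 ≡ 51
341^16 ≡ 51^2 = 2601 ≡ 32
341^32 ≡ 32^2 = 1024 ≡ 290
341^64 ≡ 290^2 = 84100 ≡ 57
341^128 ≡ 57^2 = 3249 ≡ 313
341^256 ≡ 313^2 = 97969 ≡ 347
340 = 256 + 64 + 16 + 4, so 341^340 ≡ 347·57·32·61 ≡ 208 (mod 367)
106·208 = 22048 ≡ 28 (mod 367)
28 ≡ 28 (mod 367), so the signature is genuine.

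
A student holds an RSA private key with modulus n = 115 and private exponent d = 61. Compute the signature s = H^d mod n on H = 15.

10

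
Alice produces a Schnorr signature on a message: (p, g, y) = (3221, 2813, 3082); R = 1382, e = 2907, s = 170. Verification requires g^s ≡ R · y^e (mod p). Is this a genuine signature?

genuine

g^s mod p:
Squares mod 3221: 2813^1≡2813, 2813^2≡2193, 2813^4≡296, 2813^8≡649, 2813^16≡2471, 2813^32≡2046, 2813^64≡2037, 2813^128≡721
170 = 128 + 32 + 8 + 2, so 2813^170 ≡ 721·2046·649·2193 ≡ 2774 (mod 3221)
R · y^e mod p:
Squares mod 3221: 3082^1≡3082, 3082^2≡3216, 3082^4≡25, 3082^8≡625, 3082^16≡884, 3082^32≡1974, 3082^64≡2487, 3082^128≡849, 3082^256≡2518, 3082^512≡1396, 3082^1024≡111, 3082^2048≡2658
2907 = 2048 + 512 + 256 + 64 + 16 + 8 + 2 + 1, so 3082^2907 ≡ 2658·1396·2518·2487·884·625·3216·3082 ≡ 594 (mod 3221)
1382·594 = 820908 ≡ 2774 (mod 3221)
2774 ≡ 2774 (mod 3221); signature holds.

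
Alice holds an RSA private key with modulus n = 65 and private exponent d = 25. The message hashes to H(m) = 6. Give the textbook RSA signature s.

6

(H(m))^2 ≡ 6^2 = 36
(H(m))^4 ≡ 36^2 = 1296 ≡ 61
(H(m))^8 ≡ 61^2 = 3721 ≡ 16
(H(m))^16 ≡ 16^2 = 256 ≡ 61
25 = 16 + 8 + 1, so (H(m))^25 ≡ 61·16·6 ≡ 6 (mod 65)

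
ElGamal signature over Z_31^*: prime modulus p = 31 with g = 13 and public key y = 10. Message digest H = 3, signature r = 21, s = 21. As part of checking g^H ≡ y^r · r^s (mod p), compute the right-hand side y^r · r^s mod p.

27

10^2 = 100 ≡ 7
10^4 ≡ 7^2 = 49 ≡ 18
10^8 ≡ 18^2 = 324 ≡ 14
10^16 ≡ 14^2 = 196 ≡ 10
21 = 16 + 4 + 1, so 10^21 ≡ 10·18·10 ≡ 2 (mod 31)
21^2 = 441 ≡ 7
21^4 ≡ 7^2 = 49 ≡ 18
21^8 ≡ 18^2 = 324 ≡ 14
21^16 ≡ 14^2 = 196 ≡ 10
21 = 16 + 4 + 1, so 21^21 ≡ 10·18·21 ≡ 29 (mod 31)
y^r · r^s ≡ 2·29 = 58 ≡ 27 (mod 31)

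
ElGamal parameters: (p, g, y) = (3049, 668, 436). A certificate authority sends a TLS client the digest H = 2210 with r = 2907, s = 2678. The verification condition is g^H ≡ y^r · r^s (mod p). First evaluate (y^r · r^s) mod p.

2471

436^2 = 190096 ≡ 1058
436^4 ≡ 1058^2 = 1119364 ≡ 381
436^8 ≡ 381^2 = 145161 ≡ 1858
436^16 ≡ 1858^2 = 3452164 ≡ 696
436^32 ≡ 696^2 = 484416 ≡ 2674
436^64 ≡ 2674^2 = 7150276 ≡ 371
436^128 ≡ 371^2 = 137641 ≡ 436
436^256 ≡ 436^2 = 190096 ≡ 1058
436^512 ≡ 1058^2 = 1119364 ≡ 381
436^1024 ≡ 381^2 = 145161 ≡ 1858
436^2048 ≡ 1858^2 = 3452164 ≡ 696
2907 = 2048 + 512 + 256 + 64 + 16 + 8 + 2 + 1, so 436^2907 ≡ 696·381·1058·371·696·1858·1058·436 ≡ 939 (mod 3049)
2907^2 = 8450649 ≡ 1870
2907^4 ≡ 1870^2 = 3496900 ≡ 2746
2907^8 ≡ 2746^2 = 7540516 ≡ 339
2907^16 ≡ 339^2 = 114921 ≡ 2108
2907^32 ≡ 2108^2 = 4443664 ≡ 1271
2907^64 ≡ 1271^2 = 1615441 ≡ 2520
2907^128 ≡ 2520^2 = 6350400 ≡ 2382
2907^256 ≡ 2382^2 = 5673924 ≡ 2784
2907^512 ≡ 2784^2 = 7750656 ≡ 98
2907^1024 ≡ 98^2 = 9604 ≡ 457
2907^2048 ≡ 457^2 = 208849 ≡ 1517
2678 = 2048 + 512 + 64 + 32 + 16 + 4 + 2, so 2907^2678 ≡ 1517·98·2520·1271·2108·2746·1870 ≡ 980 (mod 3049)
y^r · r^s ≡ 939·980 = 920220 ≡ 2471 (mod 3049)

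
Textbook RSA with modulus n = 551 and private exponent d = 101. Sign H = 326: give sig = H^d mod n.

314

H^2 ≡ 326^2 = 106276 ≡ 484
H^4 ≡ 484^2 = 234256 ≡ 81
H^8 ≡ 81^2 = 6561 ≡ 500
H^16 ≡ 500^2 = 250000 ≡ 397
H^32 ≡ 397^2 = 157609 ≡ 23
H^64 ≡ 23^2 = 529
101 = 64 + 32 + 4 + 1, so H^101 ≡ 529·23·81·326 ≡ 314 (mod 551)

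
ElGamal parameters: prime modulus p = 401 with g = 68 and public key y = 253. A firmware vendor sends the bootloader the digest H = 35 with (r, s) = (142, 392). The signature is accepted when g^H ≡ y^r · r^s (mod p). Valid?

Left side g^H mod p:
68^2 = 4624 ≡ 213
68^4 ≡ 213^2 = 45369 ≡ 56
68^8 ≡ 56^2 = 3136 ≡ 329
68^16 ≡ 329^2 = 108241 ≡ 372
68^32 ≡ 372^2 = 138384 ≡ 39
35 = 32 + 2 + 1, so 68^35 ≡ 39·213·68 ≡ 268 (mod 401)
Right side y^r · r^s mod p:
253^2 = 64009 ≡ 250
253^4 ≡ 250^2 = 62500 ≡ 345
253^8 ≡ 345^2 = 119025 ≡ 329
253^16 ≡ 329^2 = 108241 ≡ 372
253^32 ≡ 372^2 = 138384 ≡ 39
253^64 ≡ 39^2 = 1521 ≡ 318
253^128 ≡ 318^2 = 101124 ≡ 72
142 = 128 + 8 + 4 + 2, so 253^142 ≡ 72·329·345·250 ≡ 213 (mod 401)
142^2 = 20164 ≡ 114
142^4 ≡ 114^2 = 12996 ≡ 164
142^8 ≡ 164^2 = 26896 ≡ 29
142^16 ≡ 29^2 = 841 ≡ 39
142^32 ≡ 39^2 = 1521 ≡ 318
142^64 ≡ 318^2 = 101124 ≡ 72
142^128 ≡ 72^2 = 5184 ≡ 372
142^256 ≡ 372^2 = 138384 ≡ 39
392 = 256 + 128 + 8, so 142^392 ≡ 39·372·29 ≡ 83 (mod 401)
213·83 = 17679 ≡ 35 (mod 401)
268 ≠ 35, so verification fails.

no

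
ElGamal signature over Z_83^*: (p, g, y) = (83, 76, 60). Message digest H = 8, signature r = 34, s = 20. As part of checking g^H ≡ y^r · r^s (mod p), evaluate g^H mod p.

36

76^2 = 5776 ≡ 49
76^4 ≡ 49^2 = 2401 ≡ 77
76^8 ≡ 77^2 = 5929 ≡ 36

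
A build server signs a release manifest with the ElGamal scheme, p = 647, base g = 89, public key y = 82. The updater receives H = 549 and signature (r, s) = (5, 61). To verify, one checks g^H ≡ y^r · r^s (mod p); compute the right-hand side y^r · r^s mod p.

521

Squares mod 647: 82^1≡82, 82^2≡254, 82^4≡463
5 = 4 + 1, so 82^5 ≡ 463·82 ≡ 440 (mod 647)
Squares mod 647: 5^1≡5, 5^2≡25, 5^4≡625, 5^8≡484, 5^16≡42, 5^32≡470
61 = 32 + 16 + 8 + 4 + 1, so 5^61 ≡ 470·42·484·625·5 ≡ 85 (mod 647)
y^r · r^s ≡ 440·85 = 37400 ≡ 521 (mod 647)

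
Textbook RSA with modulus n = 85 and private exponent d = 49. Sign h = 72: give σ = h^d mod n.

72

h^2 ≡ 72^2 = 5184 ≡ 84
h^4 ≡ 84^2 = 7056 ≡ 1
h^8 ≡ 1^2 = 1
h^16 ≡ 1^2 = 1
h^32 ≡ 1^2 = 1
49 = 32 + 16 + 1, so h^49 ≡ 1·1·72 ≡ 72 (mod 85)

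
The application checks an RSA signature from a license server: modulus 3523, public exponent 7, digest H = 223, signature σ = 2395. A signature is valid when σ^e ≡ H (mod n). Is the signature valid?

invalid

Squares mod 3523: σ^1≡2395, σ^2≡581, σ^4≡2876
7 = 4 + 2 + 1, so σ^7 ≡ 2876·581·2395 ≡ 1862 (mod 3523)
σ^7 mod 3523 = 1862, but H = 223.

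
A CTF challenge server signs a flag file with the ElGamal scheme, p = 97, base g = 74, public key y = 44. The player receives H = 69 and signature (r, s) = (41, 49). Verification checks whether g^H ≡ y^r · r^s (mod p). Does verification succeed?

fails

Left side g^H mod p:
74^2 = 5476 ≡ 44
74^4 ≡ 44^2 = 1936 ≡ 93
74^8 ≡ 93^2 = 8649 ≡ 16
74^16 ≡ 16^2 = 256 ≡ 62
74^32 ≡ 62^2 = 3844 ≡ 61
74^64 ≡ 61^2 = 3721 ≡ 35
69 = 64 + 4 + 1, so 74^69 ≡ 35·93·74 ≡ 19 (mod 97)
Right side y^r · r^s mod p:
44^2 = 1936 ≡ 93
44^4 ≡ 93^2 = 8649 ≡ 16
44^8 ≡ 16^2 = 256 ≡ 62
44^16 ≡ 62^2 = 3844 ≡ 61
44^32 ≡ 61^2 = 3721 ≡ 35
41 = 32 + 8 + 1, so 44^41 ≡ 35·62·44 ≡ 32 (mod 97)
41^2 = 1681 ≡ 32
41^4 ≡ 32^2 = 1024 ≡ 54
41^8 ≡ 54^2 = 2916 ≡ 6
41^16 ≡ 6^2 = 36
41^32 ≡ 36^2 = 1296 ≡ 35
49 = 32 + 16 + 1, so 41^49 ≡ 35·36·41 ≡ 56 (mod 97)
32·56 = 1792 ≡ 46 (mod 97)
19 ≠ 46, so verification fails.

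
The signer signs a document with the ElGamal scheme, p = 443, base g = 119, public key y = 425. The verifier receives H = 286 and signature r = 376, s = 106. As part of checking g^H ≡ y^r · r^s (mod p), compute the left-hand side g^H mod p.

409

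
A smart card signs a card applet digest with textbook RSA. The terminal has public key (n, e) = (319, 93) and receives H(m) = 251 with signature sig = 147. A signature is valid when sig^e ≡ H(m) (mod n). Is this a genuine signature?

genuine

Squares mod 319: sig^1≡147, sig^2≡236, sig^4≡190, sig^8≡53, sig^16≡257, sig^32≡16, sig^64≡256
93 = 64 + 16 + 8 + 4 + 1, so sig^93 ≡ 256·257·53·190·147 ≡ 251 (mod 319)
251 = H(m), so the signature checks out.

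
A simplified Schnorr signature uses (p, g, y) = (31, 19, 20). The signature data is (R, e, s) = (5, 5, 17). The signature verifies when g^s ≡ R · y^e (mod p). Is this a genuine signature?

g^s mod p:
19^2 = 361 ≡ 20
19^4 ≡ 20^2 = 400 ≡ 28
19^8 ≡ 28^2 = 784 ≡ 9
19^16 ≡ 9^2 = 81 ≡ 19
17 = 16 + 1, so 19^17 ≡ 19·19 ≡ 20 (mod 31)
R · y^e mod p:
20^2 = 400 ≡ 28
20^4 ≡ 28^2 = 784 ≡ 9
5 = 4 + 1, so 20^5 ≡ 9·20 ≡ 25 (mod 31)
5·25 = 125 ≡ 1 (mod 31)
20 ≠ 1; the check fails.

forged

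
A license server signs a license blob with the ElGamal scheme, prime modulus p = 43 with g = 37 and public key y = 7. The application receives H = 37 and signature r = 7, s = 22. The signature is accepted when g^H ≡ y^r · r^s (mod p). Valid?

Left side g^H mod p:
37^2 = 1369 ≡ 36
37^4 ≡ 36^2 = 1296 ≡ 6
37^8 ≡ 6^2 = 36
37^16 ≡ 36^2 = 1296 ≡ 6
37^32 ≡ 6^2 = 36
37 = 32 + 4 + 1, so 37^37 ≡ 36·6·37 ≡ 37 (mod 43)
Right side y^r · r^s mod p:
7^2 = 49 ≡ 6
7^4 ≡ 6^2 = 36
7 = 4 + 2 + 1, so 7^7 ≡ 36·6·7 ≡ 7 (mod 43)
7^2 = 49 ≡ 6
7^4 ≡ 6^2 = 36
7^8 ≡ 36^2 = 1296 ≡ 6
7^16 ≡ 6^2 = 36
22 = 16 + 4 + 2, so 7^22 ≡ 36·36·6 ≡ 36 (mod 43)
7·36 = 252 ≡ 37 (mod 43)
37 ≡ 37 (mod 43), so the signature is genuine.

yes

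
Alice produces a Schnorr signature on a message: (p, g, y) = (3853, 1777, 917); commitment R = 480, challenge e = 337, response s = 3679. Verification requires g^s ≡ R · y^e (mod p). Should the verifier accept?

g^s mod p:
Squares mod 3853: 1777^1≡1777, 1777^2≡2122, 1777^4≡2580, 1777^8≡2269, 1777^16≡753, 1777^32≡618, 1777^64≡477, 1777^128≡202, 1777^256≡2274, 1777^512≡350, 1777^1024≡3057, 1777^2048≡1724
3679 = 2048 + 1024 + 512 + 64 + 16 + 8 + 4 + 2 + 1, so 1777^3679 ≡ 1724·3057·350·477·753·2269·2580·2122·1777 ≡ 705 (mod 3853)
R · y^e mod p:
Squares mod 3853: 917^1≡917, 917^2≡935, 917^4≡3447, 917^8≡3010, 917^16≡1697, 917^32≡1618, 917^64≡1737, 917^128≡270, 917^256≡3546
337 = 256 + 64 + 16 + 1, so 917^337 ≡ 3546·1737·1697·917 ≡ 2530 (mod 3853)
480·2530 = 1214400 ≡ 705 (mod 3853)
705 ≡ 705 (mod 3853); signature holds.

accept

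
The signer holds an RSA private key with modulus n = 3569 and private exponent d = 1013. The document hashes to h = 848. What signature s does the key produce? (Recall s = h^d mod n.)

2288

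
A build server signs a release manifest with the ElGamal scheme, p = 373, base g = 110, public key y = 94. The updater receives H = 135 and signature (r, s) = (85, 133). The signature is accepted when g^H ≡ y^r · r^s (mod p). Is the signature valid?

invalid

Left side g^H mod p:
110^2 = 12100 ≡ 164
110^4 ≡ 164^2 = 26896 ≡ 40
110^8 ≡ 40^2 = 1600 ≡ 108
110^16 ≡ 108^2 = 11664 ≡ 101
110^32 ≡ 101^2 = 10201 ≡ 130
110^64 ≡ 130^2 = 16900 ≡ 115
110^128 ≡ 115^2 = 13225 ≡ 170
135 = 128 + 4 + 2 + 1, so 110^135 ≡ 170·40·164·110 ≡ 133 (mod 373)
Right side y^r · r^s mod p:
94^2 = 8836 ≡ 257
94^4 ≡ 257^2 = 66049 ≡ 28
94^8 ≡ 28^2 = 784 ≡ 38
94^16 ≡ 38^2 = 1444 ≡ 325
94^32 ≡ 325^2 = 105625 ≡ 66
94^64 ≡ 66^2 = 4356 ≡ 253
85 = 64 + 16 + 4 + 1, so 94^85 ≡ 253·325·28·94 ≡ 108 (mod 373)
85^2 = 7225 ≡ 138
85^4 ≡ 138^2 = 19044 ≡ 21
85^8 ≡ 21^2 = 441 ≡ 68
85^16 ≡ 68^2 = 4624 ≡ 148
85^32 ≡ 148^2 = 21904 ≡ 270
85^64 ≡ 270^2 = 72900 ≡ 165
85^128 ≡ 165^2 = 27225 ≡ 369
133 = 128 + 4 + 1, so 85^133 ≡ 369·21·85 ≡ 320 (mod 373)
108·320 = 34560 ≡ 244 (mod 373)
133 ≠ 244, so verification fails.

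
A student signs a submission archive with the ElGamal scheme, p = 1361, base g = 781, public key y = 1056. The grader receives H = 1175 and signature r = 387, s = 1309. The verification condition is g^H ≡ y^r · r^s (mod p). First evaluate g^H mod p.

171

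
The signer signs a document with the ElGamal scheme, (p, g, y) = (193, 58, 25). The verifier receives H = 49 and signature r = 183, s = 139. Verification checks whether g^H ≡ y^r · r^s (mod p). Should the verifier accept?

reject

Left side g^H mod p:
58^49 mod 193 = 127
Right side y^r · r^s mod p:
25^183 mod 193 = 121
183^139 mod 193 = 159
121·159 = 19239 ≡ 132 (mod 193)
127 ≠ 132, so verification fails.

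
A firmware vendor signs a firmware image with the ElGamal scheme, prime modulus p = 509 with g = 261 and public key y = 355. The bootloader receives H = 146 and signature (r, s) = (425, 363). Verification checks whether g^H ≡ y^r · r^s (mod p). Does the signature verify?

Left side g^H mod p:
Squares mod 509: 261^1≡261, 261^2≡424, 261^4≡99, 261^8≡130, 261^16≡103, 261^32≡429, 261^64≡292, 261^128≡261
146 = 128 + 16 + 2, so 261^146 ≡ 261·103·424 ≡ 355 (mod 509)
Right side y^r · r^s mod p:
Squares mod 509: 355^1≡355, 355^2≡302, 355^4≡93, 355^8≡505, 355^16≡16, 355^32≡256, 355^64≡384, 355^128≡355, 355^256≡302
425 = 256 + 128 + 32 + 8 + 1, so 355^425 ≡ 302·355·256·505·355 ≡ 460 (mod 509)
Squares mod 509: 425^1≡425, 425^2≡439, 425^4≡319, 425^8≡470, 425^16≡503, 425^32≡36, 425^64≡278, 425^128≡425, 425^256≡439
363 = 256 + 64 + 32 + 8 + 2 + 1, so 425^363 ≡ 439·278·36·470·439·425 ≡ 183 (mod 509)
460·183 = 84180 ≡ 195 (mod 509)
355 ≠ 195, so verification fails.

does not verify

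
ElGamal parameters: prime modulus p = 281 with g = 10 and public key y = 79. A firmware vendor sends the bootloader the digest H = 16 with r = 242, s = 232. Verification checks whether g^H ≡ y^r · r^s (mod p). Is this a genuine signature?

Left side g^H mod p:
10^2 = 100
10^4 ≡ 100^2 = 10000 ≡ 165
10^8 ≡ 165^2 = 27225 ≡ 249
10^16 ≡ 249^2 = 62001 ≡ 181
Right side y^r · r^s mod p:
79^2 = 6241 ≡ 59
79^4 ≡ 59^2 = 3481 ≡ 109
79^8 ≡ 109^2 = 11881 ≡ 79
79^16 ≡ 79^2 = 6241 ≡ 59
79^32 ≡ 59^2 = 3481 ≡ 109
79^64 ≡ 109^2 = 11881 ≡ 79
79^128 ≡ 79^2 = 6241 ≡ 59
242 = 128 + 64 + 32 + 16 + 2, so 79^242 ≡ 59·79·109·59·59 ≡ 109 (mod 281)
242^2 = 58564 ≡ 116
242^4 ≡ 116^2 = 13456 ≡ 249
242^8 ≡ 249^2 = 62001 ≡ 181
242^16 ≡ 181^2 = 32761 ≡ 165
242^32 ≡ 165^2 = 27225 ≡ 249
242^64 ≡ 249^2 = 62001 ≡ 181
242^128 ≡ 181^2 = 32761 ≡ 165
232 = 128 + 64 + 32 + 8, so 242^232 ≡ 165·181·249·181 ≡ 181 (mod 281)
109·181 = 19729 ≡ 59 (mod 281)
181 ≠ 59, so verification fails.

forged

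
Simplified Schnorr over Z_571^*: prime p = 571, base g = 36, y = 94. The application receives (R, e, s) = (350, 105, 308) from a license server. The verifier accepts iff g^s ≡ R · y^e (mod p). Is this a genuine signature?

forged

g^s mod p:
36^308 mod 571 = 354
R · y^e mod p:
94^105 mod 571 = 99
350·99 = 34650 ≡ 390 (mod 571)
354 ≠ 390; the check fails.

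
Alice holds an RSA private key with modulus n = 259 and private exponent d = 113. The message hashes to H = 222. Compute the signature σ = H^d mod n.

185

H^2 ≡ 222^2 = 49284 ≡ 74
H^4 ≡ 74^2 = 5476 ≡ 37
H^8 ≡ 37^2 = 1369 ≡ 74
H^16 ≡ 74^2 = 5476 ≡ 37
H^32 ≡ 37^2 = 1369 ≡ 74
H^64 ≡ 74^2 = 5476 ≡ 37
113 = 64 + 32 + 16 + 1, so H^113 ≡ 37·74·37·222 ≡ 185 (mod 259)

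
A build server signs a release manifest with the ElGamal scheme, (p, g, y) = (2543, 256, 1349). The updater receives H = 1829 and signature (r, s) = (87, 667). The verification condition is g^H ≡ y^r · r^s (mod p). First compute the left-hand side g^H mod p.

256^1829 mod 2543 = 1540

1540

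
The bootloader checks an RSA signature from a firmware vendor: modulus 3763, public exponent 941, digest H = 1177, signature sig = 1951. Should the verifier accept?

accept

sig^2 ≡ 1951^2 = 3806401 ≡ 2008
sig^4 ≡ 2008^2 = 4032064 ≡ 1891
sig^8 ≡ 1891^2 = 3575881 ≡ 1031
sig^16 ≡ 1031^2 = 1062961 ≡ 1795
sig^32 ≡ 1795^2 = 3222025 ≡ 897
sig^64 ≡ 897^2 = 804609 ≡ 3090
sig^128 ≡ 3090^2 = 9548100 ≡ 1369
sig^256 ≡ 1369^2 = 1874161 ≡ 187
sig^512 ≡ 187^2 = 34969 ≡ 1102
941 = 512 + 256 + 128 + 32 + 8 + 4 + 1, so sig^941 ≡ 1102·187·1369·897·1031·1891·1951 ≡ 1177 (mod 3763)
Since 1177 equals the digest 1177, verification succeeds.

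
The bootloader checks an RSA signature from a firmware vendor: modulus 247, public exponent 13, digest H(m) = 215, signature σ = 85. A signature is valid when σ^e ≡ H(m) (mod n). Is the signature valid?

valid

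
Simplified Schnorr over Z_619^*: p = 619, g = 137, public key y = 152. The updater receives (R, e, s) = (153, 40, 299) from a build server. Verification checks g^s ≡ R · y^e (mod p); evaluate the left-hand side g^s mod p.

308

137^2 = 18769 ≡ 199
137^4 ≡ 199^2 = 39601 ≡ 604
137^8 ≡ 604^2 = 364816 ≡ 225
137^16 ≡ 225^2 = 50625 ≡ 486
137^32 ≡ 486^2 = 236196 ≡ 357
137^64 ≡ 357^2 = 127449 ≡ 554
137^128 ≡ 554^2 = 306916 ≡ 511
137^256 ≡ 511^2 = 261121 ≡ 522
299 = 256 + 32 + 8 + 2 + 1, so 137^299 ≡ 522·357·225·199·137 ≡ 308 (mod 619)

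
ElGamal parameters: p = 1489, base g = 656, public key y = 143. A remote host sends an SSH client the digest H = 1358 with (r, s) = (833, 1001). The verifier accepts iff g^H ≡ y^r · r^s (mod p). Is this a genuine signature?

forged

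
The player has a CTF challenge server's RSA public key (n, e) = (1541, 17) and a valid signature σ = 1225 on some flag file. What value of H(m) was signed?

35

Squares mod 1541: σ^1≡1225, σ^2≡1232, σ^4≡1480, σ^8≡639, σ^16≡1497
17 = 16 + 1, so σ^17 ≡ 1497·1225 ≡ 35 (mod 1541)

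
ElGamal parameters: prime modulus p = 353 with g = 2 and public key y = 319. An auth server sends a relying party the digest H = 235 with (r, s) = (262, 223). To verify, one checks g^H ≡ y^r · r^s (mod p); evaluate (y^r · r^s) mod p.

61

Squares mod 353: 319^1≡319, 319^2≡97, 319^4≡231, 319^8≡58, 319^16≡187, 319^32≡22, 319^64≡131, 319^128≡217, 319^256≡140
262 = 256 + 4 + 2, so 319^262 ≡ 140·231·97 ≡ 222 (mod 353)
Squares mod 353: 262^1≡262, 262^2≡162, 262^4≡122, 262^8≡58, 262^16≡187, 262^32≡22, 262^64≡131, 262^128≡217
223 = 128 + 64 + 16 + 8 + 4 + 2 + 1, so 262^223 ≡ 217·131·187·58·122·162·262 ≡ 269 (mod 353)
y^r · r^s ≡ 222·269 = 59718 ≡ 61 (mod 353)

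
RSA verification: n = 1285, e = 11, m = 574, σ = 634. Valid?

yes

Squares mod 1285: σ^1≡634, σ^2≡1036, σ^4≡321, σ^8≡241
11 = 8 + 2 + 1, so σ^11 ≡ 241·1036·634 ≡ 574 (mod 1285)
Since 574 equals the digest 574, verification succeeds.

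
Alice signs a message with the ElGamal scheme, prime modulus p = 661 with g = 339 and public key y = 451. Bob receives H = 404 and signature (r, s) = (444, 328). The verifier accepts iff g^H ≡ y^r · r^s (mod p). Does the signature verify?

verifies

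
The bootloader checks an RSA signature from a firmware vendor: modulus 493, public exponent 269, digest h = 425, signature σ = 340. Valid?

σ^2 ≡ 340^2 = 115600 ≡ 238
σ^4 ≡ 238^2 = 56644 ≡ 442
σ^8 ≡ 442^2 = 195364 ≡ 136
σ^16 ≡ 136^2 = 18496 ≡ 255
σ^32 ≡ 255^2 = 65025 ≡ 442
σ^64 ≡ 442^2 = 195364 ≡ 136
σ^128 ≡ 136^2 = 18496 ≡ 255
σ^256 ≡ 255^2 = 65025 ≡ 442
269 = 256 + 8 + 4 + 1, so σ^269 ≡ 442·136·442·340 ≡ 425 (mod 493)
425 = h, so the signature checks out.

yes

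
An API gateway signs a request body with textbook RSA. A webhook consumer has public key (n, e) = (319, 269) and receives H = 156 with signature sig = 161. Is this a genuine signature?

forged

sig^2 ≡ 161^2 = 25921 ≡ 82
sig^4 ≡ 82^2 = 6724 ≡ 25
sig^8 ≡ 25^2 = 625 ≡ 306
sig^16 ≡ 306^2 = 93636 ≡ 169
sig^32 ≡ 169^2 = 28561 ≡ 170
sig^64 ≡ 170^2 = 28900 ≡ 190
sig^128 ≡ 190^2 = 36100 ≡ 53
sig^256 ≡ 53^2 = 2809 ≡ 257
269 = 256 + 8 + 4 + 1, so sig^269 ≡ 257·306·25·161 ≡ 239 (mod 319)
239 ≠ 156, so verification fails.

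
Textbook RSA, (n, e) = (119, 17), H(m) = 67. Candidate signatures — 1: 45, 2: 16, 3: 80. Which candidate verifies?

2

Candidate 1: Squares mod 119: 45^1≡45, 45^2≡2, 45^4≡4, 45^8≡16, 45^16≡18; 17 = 16 + 1, so 45^17 ≡ 18·45 ≡ 96 (mod 119)
Candidate 2: Squares mod 119: 16^1≡16, 16^2≡18, 16^4≡86, 16^8≡18, 16^16≡86; 17 = 16 + 1, so 16^17 ≡ 86·16 ≡ 67 (mod 119)
  → matches H(m) = 67
Candidate 3: Squares mod 119: 80^1≡80, 80^2≡93, 80^4≡81, 80^8≡16, 80^16≡18; 17 = 16 + 1, so 80^17 ≡ 18·80 ≡ 12 (mod 119)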